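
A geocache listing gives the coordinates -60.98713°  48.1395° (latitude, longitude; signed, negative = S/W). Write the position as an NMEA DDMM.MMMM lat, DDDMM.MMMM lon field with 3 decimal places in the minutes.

6059.228,S / 04808.370,E

Latitude is negative → S; |value| = 60.987130
Lat: minutes = (60.987130 − 60) × 60 = 59.22780
Longitude: 48° + 0.139500 × 60 = 48° 8.37000′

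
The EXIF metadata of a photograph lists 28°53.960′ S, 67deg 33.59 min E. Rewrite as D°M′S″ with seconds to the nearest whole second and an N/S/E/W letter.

28°53′58″ S, 67°33′35″ E

Lat: fractional minutes 0.96000 × 60 = 57.60″
Longitude: fractional minutes 0.59000 × 60 = 35.40″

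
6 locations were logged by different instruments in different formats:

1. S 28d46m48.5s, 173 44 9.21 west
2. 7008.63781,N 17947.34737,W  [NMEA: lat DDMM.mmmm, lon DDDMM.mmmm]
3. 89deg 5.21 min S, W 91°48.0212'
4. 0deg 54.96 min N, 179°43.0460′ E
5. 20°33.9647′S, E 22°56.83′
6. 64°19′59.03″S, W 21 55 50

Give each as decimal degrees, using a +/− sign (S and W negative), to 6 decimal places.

Point 1:
  φ: 28 + 46/60 + 48.5/3600 = 28.7801389
  S → negative
  λ: 44′ + 9.21″ = 44.15350′; 173 + 44.15350/60 = 173.7358917
  W ⇒ negate
Point 2:
  Lat: degrees = first 2 digits = 70, minutes = 8.63781; 70 + 8.63781/60 = 70.1439635
  N ⇒ keep positive
  Lon: degrees = first 3 digits = 179, minutes = 47.34737; 179 + 47.34737/60 = 179.7891228
  W → negative
Point 3:
  Lat: 89 + 5.21/60 = 89.0868333
  S ⇒ negate
  λ: 91 + 48.0212/60 = 91.8003533
  hemisphere W, so the sign is −
Point 4:
  Latitude: 0 + 54.96/60 = 0.9160000
  N → positive
  Lon: 179 + 43.046/60 = 179.7174333
  E ⇒ keep positive
Point 5:
  Latitude: 33.9647′ = 0.566078°; total 20.5660783
  hemisphere S, so the sign is −
  Lon: 22 + 56.83/60 = 22.9471667
  E → positive
Point 6:
  φ: 64° + 19/60 + 59.03/3600 = 64 + 0.316667 + 0.016397 = 64.3330639
  S ⇒ negate
  λ: 21 + 55/60 + 50/3600 = 21.9305556
  W → negative

1. -28.780139, -173.735892
2. 70.143964, -179.789123
3. -89.086833, -91.800353
4. 0.916000, 179.717433
5. -20.566078, 22.947167
6. -64.333064, -21.930556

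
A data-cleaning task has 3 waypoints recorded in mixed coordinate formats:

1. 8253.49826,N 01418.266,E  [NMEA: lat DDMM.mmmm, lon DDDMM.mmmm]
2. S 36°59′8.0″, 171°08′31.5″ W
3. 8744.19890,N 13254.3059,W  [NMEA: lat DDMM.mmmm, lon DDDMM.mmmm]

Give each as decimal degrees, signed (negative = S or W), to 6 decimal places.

Point 1:
  Lat: degrees = first 2 digits = 82, minutes = 53.49826; 82 + 53.49826/60 = 82.8916377
  N ⇒ keep positive
  Longitude: degrees = first 3 digits = 14, minutes = 18.266; 14 + 18.266/60 = 14.3044333
  E ⇒ keep positive
Point 2:
  φ: 59′ + 8″ = 59.13333′; 36 + 59.13333/60 = 36.9855556
  S → negative
  λ: 8′ + 31.5″ = 8.52500′; 171 + 8.52500/60 = 171.1420833
  W ⇒ negate
Point 3:
  φ: split at 2 digits → 87° and 44.1989′; 87 + 44.1989/60 = 87.7366483
  N ⇒ keep positive
  Lon: degrees = first 3 digits = 132, minutes = 54.3059; 132 + 54.3059/60 = 132.9050983
  hemisphere W, so the sign is −

1. 82.891638, 14.304433
2. -36.985556, -171.142083
3. 87.736648, -132.905098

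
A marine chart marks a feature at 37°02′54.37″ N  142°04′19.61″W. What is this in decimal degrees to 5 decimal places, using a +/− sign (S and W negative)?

37.04844, -142.07211

Lat: 37° + 2/60 + 54.37/3600 = 37 + 0.033333 + 0.015103 = 37.048436
N ⇒ keep positive
Lon: 142 + 4/60 + 19.61/3600 = 142.072114
W ⇒ negate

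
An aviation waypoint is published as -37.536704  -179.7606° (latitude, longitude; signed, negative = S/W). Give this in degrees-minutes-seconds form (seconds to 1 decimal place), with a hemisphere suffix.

37°32′12.1″ S, 179°45′38.2″ W

Latitude is negative → S; |value| = 37.536704
Lat: 0.536704 × 60 = 32.20224′ → 32′, remainder × 60 = 12.134″
Longitude is negative → W; |value| = 179.760600
Lon: whole degrees 179; 45.63600′ → 45′ and 38.160″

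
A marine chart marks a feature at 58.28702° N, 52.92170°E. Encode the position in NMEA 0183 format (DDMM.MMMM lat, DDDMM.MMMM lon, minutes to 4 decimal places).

5817.2212,N / 05255.3020,E

Lat: fractional part 0.287020 → 17.221200 minutes
Lon: minutes = (52.921700 − 52) × 60 = 55.302000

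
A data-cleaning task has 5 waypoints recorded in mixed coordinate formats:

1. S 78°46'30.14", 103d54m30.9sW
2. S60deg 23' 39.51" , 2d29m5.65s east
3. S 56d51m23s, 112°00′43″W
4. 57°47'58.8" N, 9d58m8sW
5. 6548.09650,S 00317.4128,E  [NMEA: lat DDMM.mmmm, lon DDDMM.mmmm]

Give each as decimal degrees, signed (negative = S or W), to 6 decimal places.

1. -78.775039, -103.908583
2. -60.394308, 2.484903
3. -56.856389, -112.011944
4. 57.799667, -9.968889
5. -65.801608, 3.290213

Point 1:
  φ: 78° + 46/60 + 30.14/3600 = 78 + 0.766667 + 0.008372 = 78.7750389
  hemisphere S, so the sign is −
  λ: 54′ + 30.9″ = 54.51500′; 103 + 54.51500/60 = 103.9085833
  hemisphere W, so the sign is −
Point 2:
  Latitude: 60° + 23/60 + 39.51/3600 = 60 + 0.383333 + 0.010975 = 60.3943083
  hemisphere S, so the sign is −
  Longitude: 29′ + 5.65″ = 29.09417′; 2 + 29.09417/60 = 2.4849028
  E ⇒ keep positive
Point 3:
  φ: 51′ + 23″ = 51.38333′; 56 + 51.38333/60 = 56.8563889
  S → negative
  Lon: 0′ + 43″ = 0.71667′; 112 + 0.71667/60 = 112.0119444
  hemisphere W, so the sign is −
Point 4:
  Latitude: 57 + 47/60 + 58.8/3600 = 57.7996667
  N → positive
  Lon: 58′ + 8″ = 58.13333′; 9 + 58.13333/60 = 9.9688889
  hemisphere W, so the sign is −
Point 5:
  φ: split at 2 digits → 65° and 48.0965′; 65 + 48.0965/60 = 65.8016083
  hemisphere S, so the sign is −
  Lon: degrees = first 3 digits = 3, minutes = 17.4128; 3 + 17.4128/60 = 3.2902133
  E → positive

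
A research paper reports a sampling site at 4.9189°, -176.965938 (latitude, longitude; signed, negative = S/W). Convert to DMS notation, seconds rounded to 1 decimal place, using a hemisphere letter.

Lat: 0.918900° → 55.13400′; 0.13400 × 60 = 8.040″
Longitude is negative → W; |value| = 176.965938
Lon: 0.965938 × 60 = 57.95628′ → 57′, remainder × 60 = 57.377″

4°55′8.0″ N, 176°57′57.4″ W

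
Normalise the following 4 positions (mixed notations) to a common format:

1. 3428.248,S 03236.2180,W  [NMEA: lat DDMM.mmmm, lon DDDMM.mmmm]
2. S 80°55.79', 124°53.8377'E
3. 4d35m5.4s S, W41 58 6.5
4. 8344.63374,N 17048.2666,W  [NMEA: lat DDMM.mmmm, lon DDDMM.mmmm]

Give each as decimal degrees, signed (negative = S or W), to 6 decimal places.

1. -34.470800, -32.603633
2. -80.929833, 124.897295
3. -4.584833, -41.968472
4. 83.743896, -170.804443

Point 1:
  φ: split at 2 digits → 34° and 28.248′; 34 + 28.248/60 = 34.4708000
  S ⇒ negate
  λ: degrees = first 3 digits = 32, minutes = 36.218; 32 + 36.218/60 = 32.6036333
  W ⇒ negate
Point 2:
  φ: 55.79′ = 0.929833°; total 80.9298333
  S ⇒ negate
  Longitude: 53.8377′ = 0.897295°; total 124.8972950
  E → positive
Point 3:
  Lat: 4° + 35/60 + 5.4/3600 = 4 + 0.583333 + 0.001500 = 4.5848333
  hemisphere S, so the sign is −
  Longitude: 41° + 58/60 + 6.5/3600 = 41 + 0.966667 + 0.001806 = 41.9684722
  hemisphere W, so the sign is −
Point 4:
  φ: degrees = first 2 digits = 83, minutes = 44.63374; 83 + 44.63374/60 = 83.7438957
  N ⇒ keep positive
  λ: degrees = first 3 digits = 170, minutes = 48.2666; 170 + 48.2666/60 = 170.8044433
  hemisphere W, so the sign is −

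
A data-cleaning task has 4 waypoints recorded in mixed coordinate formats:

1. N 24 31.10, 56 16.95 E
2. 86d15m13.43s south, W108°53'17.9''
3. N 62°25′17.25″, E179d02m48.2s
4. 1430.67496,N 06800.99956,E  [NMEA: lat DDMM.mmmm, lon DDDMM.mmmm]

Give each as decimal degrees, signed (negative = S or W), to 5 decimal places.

1. 24.51833, 56.28250
2. -86.25373, -108.88831
3. 62.42146, 179.04672
4. 14.51125, 68.01666

Point 1:
  Lat: 24 + 31.1/60 = 24.518333
  N ⇒ keep positive
  Lon: 56 + 16.95/60 = 56.282500
  E → positive
Point 2:
  φ: 86 + 15/60 + 13.43/3600 = 86.253731
  S → negative
  Longitude: 108 + 53/60 + 17.9/3600 = 108.888306
  W ⇒ negate
Point 3:
  Lat: 62° + 25/60 + 17.25/3600 = 62 + 0.416667 + 0.004792 = 62.421458
  N ⇒ keep positive
  Lon: 179 + 2/60 + 48.2/3600 = 179.046722
  E → positive
Point 4:
  Latitude: split at 2 digits → 14° and 30.67496′; 14 + 30.67496/60 = 14.511249
  N → positive
  Longitude: degrees = first 3 digits = 68, minutes = 0.99956; 68 + 0.99956/60 = 68.016659
  E → positive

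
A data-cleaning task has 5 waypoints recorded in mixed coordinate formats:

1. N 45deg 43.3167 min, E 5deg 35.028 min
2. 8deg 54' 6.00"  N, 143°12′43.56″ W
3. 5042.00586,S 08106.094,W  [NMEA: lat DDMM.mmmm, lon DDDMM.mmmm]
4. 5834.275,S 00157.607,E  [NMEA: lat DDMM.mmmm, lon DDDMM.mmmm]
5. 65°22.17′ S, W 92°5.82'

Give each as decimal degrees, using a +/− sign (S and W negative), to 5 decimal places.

1. 45.72195, 5.58380
2. 8.90167, -143.21210
3. -50.70010, -81.10157
4. -58.57125, 1.96012
5. -65.36950, -92.09700

Point 1:
  Lat: 45 + 43.3167/60 = 45.721945
  N → positive
  λ: 35.028′ = 0.583800°; total 5.583800
  E ⇒ keep positive
Point 2:
  Lat: 8 + 54/60 + 6/3600 = 8.901667
  N → positive
  λ: 143 + 12/60 + 43.56/3600 = 143.212100
  hemisphere W, so the sign is −
Point 3:
  φ: degrees = first 2 digits = 50, minutes = 42.00586; 50 + 42.00586/60 = 50.700098
  S → negative
  Lon: split at 3 digits → 081° and 6.094′; 81 + 6.094/60 = 81.101567
  W ⇒ negate
Point 4:
  Latitude: degrees = first 2 digits = 58, minutes = 34.275; 58 + 34.275/60 = 58.571250
  hemisphere S, so the sign is −
  λ: split at 3 digits → 001° and 57.607′; 1 + 57.607/60 = 1.960117
  E ⇒ keep positive
Point 5:
  φ: 65 + 22.17/60 = 65.369500
  S ⇒ negate
  Longitude: 92 + 5.82/60 = 92.097000
  W → negative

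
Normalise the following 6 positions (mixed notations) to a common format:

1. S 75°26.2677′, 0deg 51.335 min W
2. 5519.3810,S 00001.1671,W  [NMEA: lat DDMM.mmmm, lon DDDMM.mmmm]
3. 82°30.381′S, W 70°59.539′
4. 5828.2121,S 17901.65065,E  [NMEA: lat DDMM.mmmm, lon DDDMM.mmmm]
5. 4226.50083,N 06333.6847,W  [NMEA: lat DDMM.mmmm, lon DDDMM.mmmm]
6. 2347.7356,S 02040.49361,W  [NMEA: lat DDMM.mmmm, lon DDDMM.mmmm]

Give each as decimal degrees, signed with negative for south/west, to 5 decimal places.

Point 1:
  Lat: 75 + 26.2677/60 = 75.437795
  S ⇒ negate
  λ: 51.335′ = 0.855583°; total 0.855583
  hemisphere W, so the sign is −
Point 2:
  Latitude: split at 2 digits → 55° and 19.381′; 55 + 19.381/60 = 55.323017
  S → negative
  λ: degrees = first 3 digits = 0, minutes = 1.1671; 0 + 1.1671/60 = 0.019452
  W ⇒ negate
Point 3:
  Latitude: 30.381′ = 0.506350°; total 82.506350
  hemisphere S, so the sign is −
  Longitude: 70 + 59.539/60 = 70.992317
  W ⇒ negate
Point 4:
  Lat: degrees = first 2 digits = 58, minutes = 28.2121; 58 + 28.2121/60 = 58.470202
  S ⇒ negate
  Lon: split at 3 digits → 179° and 1.65065′; 179 + 1.65065/60 = 179.027511
  E ⇒ keep positive
Point 5:
  φ: degrees = first 2 digits = 42, minutes = 26.50083; 42 + 26.50083/60 = 42.441681
  N ⇒ keep positive
  Longitude: split at 3 digits → 063° and 33.6847′; 63 + 33.6847/60 = 63.561412
  hemisphere W, so the sign is −
Point 6:
  φ: split at 2 digits → 23° and 47.7356′; 23 + 47.7356/60 = 23.795593
  S → negative
  Lon: split at 3 digits → 020° and 40.49361′; 20 + 40.49361/60 = 20.674894
  W → negative

1. -75.43780, -0.85558
2. -55.32302, -0.01945
3. -82.50635, -70.99232
4. -58.47020, 179.02751
5. 42.44168, -63.56141
6. -23.79559, -20.67489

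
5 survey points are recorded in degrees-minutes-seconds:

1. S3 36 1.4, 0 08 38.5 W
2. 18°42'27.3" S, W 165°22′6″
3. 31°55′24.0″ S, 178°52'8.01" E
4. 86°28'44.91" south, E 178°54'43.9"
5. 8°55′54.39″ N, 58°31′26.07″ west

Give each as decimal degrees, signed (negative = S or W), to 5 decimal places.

1. -3.60039, -0.14403
2. -18.70758, -165.36833
3. -31.92333, 178.86889
4. -86.47914, 178.91219
5. 8.93178, -58.52391

Point 1:
  φ: 36′ + 1.4″ = 36.02333′; 3 + 36.02333/60 = 3.600389
  S → negative
  Lon: 8′ + 38.5″ = 8.64167′; 0 + 8.64167/60 = 0.144028
  W → negative
Point 2:
  Lat: 42′ + 27.3″ = 42.45500′; 18 + 42.45500/60 = 18.707583
  hemisphere S, so the sign is −
  Lon: 165 + 22/60 + 6/3600 = 165.368333
  W → negative
Point 3:
  Lat: 55′ + 24″ = 55.40000′; 31 + 55.40000/60 = 31.923333
  hemisphere S, so the sign is −
  Longitude: 178 + 52/60 + 8.01/3600 = 178.868892
  E ⇒ keep positive
Point 4:
  Latitude: 28′ + 44.91″ = 28.74850′; 86 + 28.74850/60 = 86.479142
  S ⇒ negate
  λ: 178 + 54/60 + 43.9/3600 = 178.912194
  E ⇒ keep positive
Point 5:
  Lat: 55′ + 54.39″ = 55.90650′; 8 + 55.90650/60 = 8.931775
  N ⇒ keep positive
  λ: 58 + 31/60 + 26.07/3600 = 58.523908
  W ⇒ negate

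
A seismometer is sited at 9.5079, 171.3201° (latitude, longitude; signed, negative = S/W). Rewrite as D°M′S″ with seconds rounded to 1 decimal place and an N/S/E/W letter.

Latitude: 0.507900 × 60 = 30.47400′ → 30′, remainder × 60 = 28.440″
Lon: whole degrees 171; 19.20600′ → 19′ and 12.360″

9°30′28.4″ N, 171°19′12.4″ E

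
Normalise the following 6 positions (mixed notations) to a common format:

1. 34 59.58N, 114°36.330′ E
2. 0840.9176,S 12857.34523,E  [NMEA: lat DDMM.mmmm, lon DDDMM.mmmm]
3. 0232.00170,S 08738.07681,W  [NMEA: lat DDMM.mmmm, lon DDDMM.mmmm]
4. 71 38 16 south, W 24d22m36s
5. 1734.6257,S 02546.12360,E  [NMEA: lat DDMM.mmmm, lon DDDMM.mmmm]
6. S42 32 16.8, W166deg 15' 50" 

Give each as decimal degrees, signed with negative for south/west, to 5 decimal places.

Point 1:
  φ: 59.58′ = 0.993000°; total 34.993000
  N → positive
  Longitude: 114 + 36.33/60 = 114.605500
  E → positive
Point 2:
  Lat: degrees = first 2 digits = 8, minutes = 40.9176; 8 + 40.9176/60 = 8.681960
  S ⇒ negate
  Longitude: split at 3 digits → 128° and 57.34523′; 128 + 57.34523/60 = 128.955754
  E ⇒ keep positive
Point 3:
  Lat: degrees = first 2 digits = 2, minutes = 32.0017; 2 + 32.0017/60 = 2.533362
  S ⇒ negate
  Lon: split at 3 digits → 087° and 38.07681′; 87 + 38.07681/60 = 87.634614
  hemisphere W, so the sign is −
Point 4:
  Lat: 71 + 38/60 + 16/3600 = 71.637778
  S → negative
  Longitude: 24° + 22/60 + 36/3600 = 24 + 0.366667 + 0.010000 = 24.376667
  W ⇒ negate
Point 5:
  Lat: degrees = first 2 digits = 17, minutes = 34.6257; 17 + 34.6257/60 = 17.577095
  hemisphere S, so the sign is −
  Lon: degrees = first 3 digits = 25, minutes = 46.1236; 25 + 46.1236/60 = 25.768727
  E ⇒ keep positive
Point 6:
  φ: 32′ + 16.8″ = 32.28000′; 42 + 32.28000/60 = 42.538000
  S ⇒ negate
  Lon: 15′ + 50″ = 15.83333′; 166 + 15.83333/60 = 166.263889
  W ⇒ negate

1. 34.99300, 114.60550
2. -8.68196, 128.95575
3. -2.53336, -87.63461
4. -71.63778, -24.37667
5. -17.57710, 25.76873
6. -42.53800, -166.26389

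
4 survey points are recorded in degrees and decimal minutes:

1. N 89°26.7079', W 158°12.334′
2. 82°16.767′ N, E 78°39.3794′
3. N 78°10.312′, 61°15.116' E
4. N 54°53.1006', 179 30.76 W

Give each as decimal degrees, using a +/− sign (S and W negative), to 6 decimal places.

1. 89.445132, -158.205567
2. 82.279450, 78.656323
3. 78.171867, 61.251933
4. 54.885010, -179.512667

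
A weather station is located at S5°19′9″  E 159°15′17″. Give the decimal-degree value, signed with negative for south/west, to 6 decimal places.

-5.319167, 159.254722

Latitude: 5 + 19/60 + 9/3600 = 5.3191667
hemisphere S, so the sign is −
Lon: 159 + 15/60 + 17/3600 = 159.2547222
E ⇒ keep positive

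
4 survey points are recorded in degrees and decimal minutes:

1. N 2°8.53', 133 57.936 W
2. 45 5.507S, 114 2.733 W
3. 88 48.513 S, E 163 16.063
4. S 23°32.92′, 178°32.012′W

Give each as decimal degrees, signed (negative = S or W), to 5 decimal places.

Point 1:
  Lat: 2 + 8.53/60 = 2.142167
  N → positive
  Lon: 57.936′ = 0.965600°; total 133.965600
  W → negative
Point 2:
  φ: 5.507′ = 0.091783°; total 45.091783
  hemisphere S, so the sign is −
  Lon: 2.733′ = 0.045550°; total 114.045550
  hemisphere W, so the sign is −
Point 3:
  Latitude: 88 + 48.513/60 = 88.808550
  hemisphere S, so the sign is −
  Lon: 163 + 16.063/60 = 163.267717
  E → positive
Point 4:
  φ: 23 + 32.92/60 = 23.548667
  S ⇒ negate
  λ: 32.012′ = 0.533533°; total 178.533533
  W → negative

1. 2.14217, -133.96560
2. -45.09178, -114.04555
3. -88.80855, 163.26772
4. -23.54867, -178.53353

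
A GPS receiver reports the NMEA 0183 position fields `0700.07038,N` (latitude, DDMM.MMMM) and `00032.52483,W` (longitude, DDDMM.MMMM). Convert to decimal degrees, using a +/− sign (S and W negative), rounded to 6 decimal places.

7.001173, -0.542081

φ: split at 2 digits → 07° and 0.07038′; 7 + 0.07038/60 = 7.0011730
N ⇒ keep positive
Longitude: degrees = first 3 digits = 0, minutes = 32.52483; 0 + 32.52483/60 = 0.5420805
hemisphere W, so the sign is −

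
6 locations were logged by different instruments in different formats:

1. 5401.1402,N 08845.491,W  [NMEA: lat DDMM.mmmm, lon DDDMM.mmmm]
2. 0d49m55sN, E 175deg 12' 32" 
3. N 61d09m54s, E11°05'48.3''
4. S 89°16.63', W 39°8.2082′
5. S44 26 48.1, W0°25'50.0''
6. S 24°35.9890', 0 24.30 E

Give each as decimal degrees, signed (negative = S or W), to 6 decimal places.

1. 54.019003, -88.758183
2. 0.831944, 175.208889
3. 61.165000, 11.096750
4. -89.277167, -39.136803
5. -44.446694, -0.430556
6. -24.599817, 0.405000

Point 1:
  Latitude: split at 2 digits → 54° and 1.1402′; 54 + 1.1402/60 = 54.0190033
  N → positive
  Longitude: degrees = first 3 digits = 88, minutes = 45.491; 88 + 45.491/60 = 88.7581833
  hemisphere W, so the sign is −
Point 2:
  φ: 0° + 49/60 + 55/3600 = 0 + 0.816667 + 0.015278 = 0.8319444
  N → positive
  λ: 12′ + 32″ = 12.53333′; 175 + 12.53333/60 = 175.2088889
  E → positive
Point 3:
  φ: 61° + 9/60 + 54/3600 = 61 + 0.150000 + 0.015000 = 61.1650000
  N ⇒ keep positive
  Longitude: 11 + 5/60 + 48.3/3600 = 11.0967500
  E → positive
Point 4:
  Latitude: 89 + 16.63/60 = 89.2771667
  hemisphere S, so the sign is −
  Longitude: 39 + 8.2082/60 = 39.1368033
  hemisphere W, so the sign is −
Point 5:
  φ: 44 + 26/60 + 48.1/3600 = 44.4466944
  hemisphere S, so the sign is −
  λ: 25′ + 50″ = 25.83333′; 0 + 25.83333/60 = 0.4305556
  W → negative
Point 6:
  Lat: 35.989′ = 0.599817°; total 24.5998167
  S ⇒ negate
  Longitude: 0 + 24.3/60 = 0.4050000
  E ⇒ keep positive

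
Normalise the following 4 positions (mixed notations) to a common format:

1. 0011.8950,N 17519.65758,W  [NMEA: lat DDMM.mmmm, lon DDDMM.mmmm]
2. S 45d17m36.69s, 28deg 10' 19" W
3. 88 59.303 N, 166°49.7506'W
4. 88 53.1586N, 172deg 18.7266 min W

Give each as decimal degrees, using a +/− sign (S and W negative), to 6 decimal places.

1. 0.198250, -175.327626
2. -45.293525, -28.171944
3. 88.988383, -166.829177
4. 88.885977, -172.312110

Point 1:
  φ: split at 2 digits → 00° and 11.895′; 0 + 11.895/60 = 0.1982500
  N → positive
  Longitude: split at 3 digits → 175° and 19.65758′; 175 + 19.65758/60 = 175.3276263
  hemisphere W, so the sign is −
Point 2:
  Latitude: 17′ + 36.69″ = 17.61150′; 45 + 17.61150/60 = 45.2935250
  S → negative
  Lon: 28 + 10/60 + 19/3600 = 28.1719444
  W → negative
Point 3:
  Lat: 88 + 59.303/60 = 88.9883833
  N → positive
  λ: 166 + 49.7506/60 = 166.8291767
  hemisphere W, so the sign is −
Point 4:
  Lat: 53.1586′ = 0.885977°; total 88.8859767
  N → positive
  λ: 18.7266′ = 0.312110°; total 172.3121100
  W → negative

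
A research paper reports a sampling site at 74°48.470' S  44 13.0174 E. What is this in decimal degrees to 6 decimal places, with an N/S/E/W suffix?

Latitude: 74 + 48.47/60 = 74.8078333
Lon: 44 + 13.0174/60 = 44.2169567

74.807833° S, 44.216957° E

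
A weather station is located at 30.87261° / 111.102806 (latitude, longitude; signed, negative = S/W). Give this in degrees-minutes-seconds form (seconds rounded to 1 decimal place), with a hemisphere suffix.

30°52′21.4″ N, 111°06′10.1″ E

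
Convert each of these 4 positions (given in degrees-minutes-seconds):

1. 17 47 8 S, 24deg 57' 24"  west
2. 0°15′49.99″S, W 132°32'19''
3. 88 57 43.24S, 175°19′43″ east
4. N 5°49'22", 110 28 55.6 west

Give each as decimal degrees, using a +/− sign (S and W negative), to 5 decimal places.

1. -17.78556, -24.95667
2. -0.26389, -132.53861
3. -88.96201, 175.32861
4. 5.82278, -110.48211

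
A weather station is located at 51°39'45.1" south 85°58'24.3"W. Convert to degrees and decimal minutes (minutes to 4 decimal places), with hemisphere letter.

φ: 39 + 45.1/60 = 39.751667′
λ: 58 + 24.3/60 = 58.405000′

51° 39.7517′ S, 85° 58.4050′ W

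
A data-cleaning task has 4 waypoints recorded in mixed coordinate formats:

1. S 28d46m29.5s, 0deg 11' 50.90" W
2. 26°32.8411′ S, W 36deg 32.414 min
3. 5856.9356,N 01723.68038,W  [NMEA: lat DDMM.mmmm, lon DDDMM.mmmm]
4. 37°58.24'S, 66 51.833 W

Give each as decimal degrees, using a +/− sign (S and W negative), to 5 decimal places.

1. -28.77486, -0.19747
2. -26.54735, -36.54023
3. 58.94893, -17.39467
4. -37.97067, -66.86388

Point 1:
  Lat: 28° + 46/60 + 29.5/3600 = 28 + 0.766667 + 0.008194 = 28.774861
  S ⇒ negate
  Lon: 11′ + 50.9″ = 11.84833′; 0 + 11.84833/60 = 0.197472
  hemisphere W, so the sign is −
Point 2:
  Lat: 32.8411′ = 0.547352°; total 26.547352
  S → negative
  Lon: 32.414′ = 0.540233°; total 36.540233
  W → negative
Point 3:
  φ: split at 2 digits → 58° and 56.9356′; 58 + 56.9356/60 = 58.948927
  N ⇒ keep positive
  λ: degrees = first 3 digits = 17, minutes = 23.68038; 17 + 23.68038/60 = 17.394673
  W → negative
Point 4:
  Latitude: 58.24′ = 0.970667°; total 37.970667
  S ⇒ negate
  Longitude: 66 + 51.833/60 = 66.863883
  hemisphere W, so the sign is −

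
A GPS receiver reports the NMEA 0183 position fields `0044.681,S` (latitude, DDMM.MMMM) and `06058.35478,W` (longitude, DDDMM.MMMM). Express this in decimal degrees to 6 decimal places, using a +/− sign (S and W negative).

-0.744683, -60.972580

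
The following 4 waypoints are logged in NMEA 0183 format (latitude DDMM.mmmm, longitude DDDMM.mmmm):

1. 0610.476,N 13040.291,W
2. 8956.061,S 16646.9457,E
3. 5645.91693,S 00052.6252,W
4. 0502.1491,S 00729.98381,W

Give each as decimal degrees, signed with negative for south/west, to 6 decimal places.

Point 1:
  Lat: split at 2 digits → 06° and 10.476′; 6 + 10.476/60 = 6.1746000
  N → positive
  Longitude: split at 3 digits → 130° and 40.291′; 130 + 40.291/60 = 130.6715167
  W → negative
Point 2:
  Latitude: split at 2 digits → 89° and 56.061′; 89 + 56.061/60 = 89.9343500
  S → negative
  Lon: degrees = first 3 digits = 166, minutes = 46.9457; 166 + 46.9457/60 = 166.7824283
  E → positive
Point 3:
  Latitude: split at 2 digits → 56° and 45.91693′; 56 + 45.91693/60 = 56.7652822
  S → negative
  Lon: degrees = first 3 digits = 0, minutes = 52.6252; 0 + 52.6252/60 = 0.8770867
  W ⇒ negate
Point 4:
  Lat: split at 2 digits → 05° and 2.1491′; 5 + 2.1491/60 = 5.0358183
  hemisphere S, so the sign is −
  Longitude: degrees = first 3 digits = 7, minutes = 29.98381; 7 + 29.98381/60 = 7.4997302
  hemisphere W, so the sign is −

1. 6.174600, -130.671517
2. -89.934350, 166.782428
3. -56.765282, -0.877087
4. -5.035818, -7.499730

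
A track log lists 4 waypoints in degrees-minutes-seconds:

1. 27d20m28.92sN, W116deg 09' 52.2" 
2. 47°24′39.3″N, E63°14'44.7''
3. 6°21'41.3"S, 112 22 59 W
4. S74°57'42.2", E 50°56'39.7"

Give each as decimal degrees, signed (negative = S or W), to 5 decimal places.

Point 1:
  φ: 20′ + 28.92″ = 20.48200′; 27 + 20.48200/60 = 27.341367
  N → positive
  Longitude: 116° + 9/60 + 52.2/3600 = 116 + 0.150000 + 0.014500 = 116.164500
  W → negative
Point 2:
  Lat: 47 + 24/60 + 39.3/3600 = 47.410917
  N → positive
  λ: 63 + 14/60 + 44.7/3600 = 63.245750
  E ⇒ keep positive
Point 3:
  Lat: 6 + 21/60 + 41.3/3600 = 6.361472
  S → negative
  Lon: 22′ + 59″ = 22.98333′; 112 + 22.98333/60 = 112.383056
  hemisphere W, so the sign is −
Point 4:
  Latitude: 74 + 57/60 + 42.2/3600 = 74.961722
  S → negative
  λ: 56′ + 39.7″ = 56.66167′; 50 + 56.66167/60 = 50.944361
  E ⇒ keep positive

1. 27.34137, -116.16450
2. 47.41092, 63.24575
3. -6.36147, -112.38306
4. -74.96172, 50.94436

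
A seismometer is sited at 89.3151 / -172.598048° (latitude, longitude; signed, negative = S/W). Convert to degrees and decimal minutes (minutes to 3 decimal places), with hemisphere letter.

89° 18.906′ N, 172° 35.883′ W

Latitude: 89° + 0.315100 × 60 = 89° 18.90600′
Longitude is negative → W; |value| = 172.598048
λ: 172° + 0.598048 × 60 = 172° 35.88288′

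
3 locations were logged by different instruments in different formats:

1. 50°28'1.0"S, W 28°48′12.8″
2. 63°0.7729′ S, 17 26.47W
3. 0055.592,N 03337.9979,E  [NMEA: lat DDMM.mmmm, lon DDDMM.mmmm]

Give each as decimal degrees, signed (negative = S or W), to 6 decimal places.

Point 1:
  φ: 50 + 28/60 + 1/3600 = 50.4669444
  S ⇒ negate
  λ: 48′ + 12.8″ = 48.21333′; 28 + 48.21333/60 = 28.8035556
  W ⇒ negate
Point 2:
  φ: 0.7729′ = 0.012882°; total 63.0128817
  S → negative
  Longitude: 26.47′ = 0.441167°; total 17.4411667
  W → negative
Point 3:
  φ: split at 2 digits → 00° and 55.592′; 0 + 55.592/60 = 0.9265333
  N ⇒ keep positive
  Longitude: degrees = first 3 digits = 33, minutes = 37.9979; 33 + 37.9979/60 = 33.6332983
  E ⇒ keep positive

1. -50.466944, -28.803556
2. -63.012882, -17.441167
3. 0.926533, 33.633298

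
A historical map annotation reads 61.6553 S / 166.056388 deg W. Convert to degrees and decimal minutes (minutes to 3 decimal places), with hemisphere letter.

61° 39.318′ S, 166° 3.383′ W

Latitude: 61° + 0.655300 × 60 = 61° 39.31800′
Longitude: minutes = (166.056388 − 166) × 60 = 3.38328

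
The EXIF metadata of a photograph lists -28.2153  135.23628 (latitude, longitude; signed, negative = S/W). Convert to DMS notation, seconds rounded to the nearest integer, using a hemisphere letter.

28°12′55″ S, 135°14′11″ E

Latitude is negative → S; |value| = 28.215300
Lat: whole degrees 28; 12.91800′ → 12′ and 55.08″
λ: whole degrees 135; 14.17680′ → 14′ and 10.61″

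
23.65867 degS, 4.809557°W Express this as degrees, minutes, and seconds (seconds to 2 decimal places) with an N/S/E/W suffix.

23°39′31.21″ S, 4°48′34.41″ W

φ: 0.658670° → 39.52020′; 0.52020 × 60 = 31.2120″
Longitude: 0.809557 × 60 = 48.57342′ → 48′, remainder × 60 = 34.4052″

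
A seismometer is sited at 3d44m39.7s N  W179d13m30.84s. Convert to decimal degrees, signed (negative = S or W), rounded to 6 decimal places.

Lat: 44′ + 39.7″ = 44.66167′; 3 + 44.66167/60 = 3.7443611
N → positive
Lon: 179° + 13/60 + 30.84/3600 = 179 + 0.216667 + 0.008567 = 179.2252333
hemisphere W, so the sign is −

3.744361, -179.225233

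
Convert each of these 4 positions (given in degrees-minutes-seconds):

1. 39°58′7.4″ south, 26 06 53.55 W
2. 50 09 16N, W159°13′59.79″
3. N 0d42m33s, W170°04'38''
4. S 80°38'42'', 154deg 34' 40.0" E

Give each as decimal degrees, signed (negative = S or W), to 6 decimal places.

1. -39.968722, -26.114875
2. 50.154444, -159.233275
3. 0.709167, -170.077222
4. -80.645000, 154.577778

Point 1:
  Lat: 39° + 58/60 + 7.4/3600 = 39 + 0.966667 + 0.002056 = 39.9687222
  hemisphere S, so the sign is −
  Longitude: 6′ + 53.55″ = 6.89250′; 26 + 6.89250/60 = 26.1148750
  hemisphere W, so the sign is −
Point 2:
  Latitude: 50 + 9/60 + 16/3600 = 50.1544444
  N ⇒ keep positive
  λ: 13′ + 59.79″ = 13.99650′; 159 + 13.99650/60 = 159.2332750
  W → negative
Point 3:
  φ: 0° + 42/60 + 33/3600 = 0 + 0.700000 + 0.009167 = 0.7091667
  N ⇒ keep positive
  λ: 170 + 4/60 + 38/3600 = 170.0772222
  W ⇒ negate
Point 4:
  Latitude: 80° + 38/60 + 42/3600 = 80 + 0.633333 + 0.011667 = 80.6450000
  S → negative
  λ: 154° + 34/60 + 40/3600 = 154 + 0.566667 + 0.011111 = 154.5777778
  E ⇒ keep positive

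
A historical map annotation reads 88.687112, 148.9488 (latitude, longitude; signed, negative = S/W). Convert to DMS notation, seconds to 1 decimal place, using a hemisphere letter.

φ: whole degrees 88; 41.22672′ → 41′ and 13.603″
Lon: 0.948800 × 60 = 56.92800′ → 56′, remainder × 60 = 55.680″

88°41′13.6″ N, 148°56′55.7″ E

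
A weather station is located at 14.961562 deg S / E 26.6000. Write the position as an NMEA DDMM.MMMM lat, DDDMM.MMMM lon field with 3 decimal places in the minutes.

1457.694,S / 02636.000,E

Lat: 14° + 0.961562 × 60 = 14° 57.69372′
Longitude: minutes = (26.600000 − 26) × 60 = 36.00000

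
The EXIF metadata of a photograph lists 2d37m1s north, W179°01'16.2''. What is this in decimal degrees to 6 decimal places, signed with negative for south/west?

Latitude: 37′ + 1″ = 37.01667′; 2 + 37.01667/60 = 2.6169444
N ⇒ keep positive
Lon: 1′ + 16.2″ = 1.27000′; 179 + 1.27000/60 = 179.0211667
W ⇒ negate

2.616944, -179.021167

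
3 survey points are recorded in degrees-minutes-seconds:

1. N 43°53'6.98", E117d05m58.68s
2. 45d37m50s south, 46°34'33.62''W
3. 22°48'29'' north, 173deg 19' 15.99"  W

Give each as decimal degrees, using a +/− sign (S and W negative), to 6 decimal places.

Point 1:
  φ: 43 + 53/60 + 6.98/3600 = 43.8852722
  N ⇒ keep positive
  Lon: 117° + 5/60 + 58.68/3600 = 117 + 0.083333 + 0.016300 = 117.0996333
  E ⇒ keep positive
Point 2:
  Latitude: 45 + 37/60 + 50/3600 = 45.6305556
  S ⇒ negate
  λ: 46° + 34/60 + 33.62/3600 = 46 + 0.566667 + 0.009339 = 46.5760056
  hemisphere W, so the sign is −
Point 3:
  Latitude: 22° + 48/60 + 29/3600 = 22 + 0.800000 + 0.008056 = 22.8080556
  N → positive
  Longitude: 173° + 19/60 + 15.99/3600 = 173 + 0.316667 + 0.004442 = 173.3211083
  hemisphere W, so the sign is −

1. 43.885272, 117.099633
2. -45.630556, -46.576006
3. 22.808056, -173.321108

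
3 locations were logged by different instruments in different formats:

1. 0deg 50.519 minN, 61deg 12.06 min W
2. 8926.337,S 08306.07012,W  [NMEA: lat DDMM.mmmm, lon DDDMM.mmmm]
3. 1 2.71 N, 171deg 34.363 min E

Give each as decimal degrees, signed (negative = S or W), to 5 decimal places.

Point 1:
  φ: 0 + 50.519/60 = 0.841983
  N → positive
  Longitude: 12.06′ = 0.201000°; total 61.201000
  W → negative
Point 2:
  Lat: split at 2 digits → 89° and 26.337′; 89 + 26.337/60 = 89.438950
  S ⇒ negate
  Longitude: split at 3 digits → 083° and 6.07012′; 83 + 6.07012/60 = 83.101169
  hemisphere W, so the sign is −
Point 3:
  Latitude: 1 + 2.71/60 = 1.045167
  N → positive
  λ: 171 + 34.363/60 = 171.572717
  E ⇒ keep positive

1. 0.84198, -61.20100
2. -89.43895, -83.10117
3. 1.04517, 171.57272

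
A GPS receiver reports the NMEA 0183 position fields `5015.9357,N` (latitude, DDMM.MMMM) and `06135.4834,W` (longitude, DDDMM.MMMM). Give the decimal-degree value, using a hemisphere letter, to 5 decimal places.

50.26560° N, 61.59139° W

Lat: split at 2 digits → 50° and 15.9357′; 50 + 15.9357/60 = 50.265595
λ: split at 3 digits → 061° and 35.4834′; 61 + 35.4834/60 = 61.591390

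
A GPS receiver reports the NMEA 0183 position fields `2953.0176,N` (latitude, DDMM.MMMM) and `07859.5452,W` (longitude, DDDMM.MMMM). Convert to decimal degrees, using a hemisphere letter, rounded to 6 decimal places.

29.883627° N, 78.992420° W

φ: degrees = first 2 digits = 29, minutes = 53.0176; 29 + 53.0176/60 = 29.8836267
Lon: split at 3 digits → 078° and 59.5452′; 78 + 59.5452/60 = 78.9924200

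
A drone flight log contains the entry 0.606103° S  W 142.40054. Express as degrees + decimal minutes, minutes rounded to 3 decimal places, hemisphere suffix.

0° 36.366′ S, 142° 24.032′ W

Lat: fractional part 0.606103 → 36.36618 minutes
Lon: fractional part 0.400540 → 24.03240 minutes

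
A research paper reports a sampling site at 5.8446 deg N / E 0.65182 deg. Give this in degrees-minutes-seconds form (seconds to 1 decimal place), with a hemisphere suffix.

Latitude: 0.844600° → 50.67600′; 0.67600 × 60 = 40.560″
Longitude: 0.651820° → 39.10920′; 0.10920 × 60 = 6.552″

5°50′40.6″ N, 0°39′6.6″ E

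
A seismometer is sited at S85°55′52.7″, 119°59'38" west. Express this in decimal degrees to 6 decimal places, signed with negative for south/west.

-85.931306, -119.993889

φ: 85° + 55/60 + 52.7/3600 = 85 + 0.916667 + 0.014639 = 85.9313056
S → negative
λ: 59′ + 38″ = 59.63333′; 119 + 59.63333/60 = 119.9938889
hemisphere W, so the sign is −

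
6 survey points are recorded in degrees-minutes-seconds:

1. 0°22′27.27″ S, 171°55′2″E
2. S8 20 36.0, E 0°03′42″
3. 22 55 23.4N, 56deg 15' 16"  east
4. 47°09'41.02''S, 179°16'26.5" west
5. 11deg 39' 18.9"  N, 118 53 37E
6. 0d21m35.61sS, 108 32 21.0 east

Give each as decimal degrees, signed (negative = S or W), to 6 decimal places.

1. -0.374242, 171.917222
2. -8.343333, 0.061667
3. 22.923167, 56.254444
4. -47.161394, -179.274028
5. 11.655250, 118.893611
6. -0.359892, 108.539167

Point 1:
  φ: 0° + 22/60 + 27.27/3600 = 0 + 0.366667 + 0.007575 = 0.3742417
  S → negative
  Lon: 55′ + 2″ = 55.03333′; 171 + 55.03333/60 = 171.9172222
  E ⇒ keep positive
Point 2:
  Latitude: 8° + 20/60 + 36/3600 = 8 + 0.333333 + 0.010000 = 8.3433333
  hemisphere S, so the sign is −
  Lon: 0 + 3/60 + 42/3600 = 0.0616667
  E → positive
Point 3:
  φ: 55′ + 23.4″ = 55.39000′; 22 + 55.39000/60 = 22.9231667
  N → positive
  Lon: 15′ + 16″ = 15.26667′; 56 + 15.26667/60 = 56.2544444
  E → positive
Point 4:
  Lat: 47° + 9/60 + 41.02/3600 = 47 + 0.150000 + 0.011394 = 47.1613944
  S → negative
  Longitude: 179° + 16/60 + 26.5/3600 = 179 + 0.266667 + 0.007361 = 179.2740278
  hemisphere W, so the sign is −
Point 5:
  Lat: 39′ + 18.9″ = 39.31500′; 11 + 39.31500/60 = 11.6552500
  N ⇒ keep positive
  λ: 118 + 53/60 + 37/3600 = 118.8936111
  E → positive
Point 6:
  Latitude: 0 + 21/60 + 35.61/3600 = 0.3598917
  S ⇒ negate
  λ: 108° + 32/60 + 21/3600 = 108 + 0.533333 + 0.005833 = 108.5391667
  E → positive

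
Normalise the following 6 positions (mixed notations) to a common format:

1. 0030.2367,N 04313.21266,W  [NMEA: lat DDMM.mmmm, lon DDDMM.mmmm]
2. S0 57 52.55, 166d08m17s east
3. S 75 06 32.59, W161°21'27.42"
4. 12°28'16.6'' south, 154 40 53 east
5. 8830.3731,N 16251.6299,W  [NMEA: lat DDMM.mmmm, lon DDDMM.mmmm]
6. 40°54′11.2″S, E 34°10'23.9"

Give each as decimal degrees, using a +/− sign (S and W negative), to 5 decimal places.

Point 1:
  Lat: split at 2 digits → 00° and 30.2367′; 0 + 30.2367/60 = 0.503945
  N → positive
  Lon: degrees = first 3 digits = 43, minutes = 13.21266; 43 + 13.21266/60 = 43.220211
  hemisphere W, so the sign is −
Point 2:
  Latitude: 0° + 57/60 + 52.55/3600 = 0 + 0.950000 + 0.014597 = 0.964597
  hemisphere S, so the sign is −
  λ: 8′ + 17″ = 8.28333′; 166 + 8.28333/60 = 166.138056
  E → positive
Point 3:
  Lat: 75 + 6/60 + 32.59/3600 = 75.109053
  S → negative
  Lon: 161° + 21/60 + 27.42/3600 = 161 + 0.350000 + 0.007617 = 161.357617
  W → negative
Point 4:
  Latitude: 28′ + 16.6″ = 28.27667′; 12 + 28.27667/60 = 12.471278
  hemisphere S, so the sign is −
  Longitude: 154° + 40/60 + 53/3600 = 154 + 0.666667 + 0.014722 = 154.681389
  E → positive
Point 5:
  Latitude: degrees = first 2 digits = 88, minutes = 30.3731; 88 + 30.3731/60 = 88.506218
  N ⇒ keep positive
  Lon: split at 3 digits → 162° and 51.6299′; 162 + 51.6299/60 = 162.860498
  W ⇒ negate
Point 6:
  Latitude: 40 + 54/60 + 11.2/3600 = 40.903111
  hemisphere S, so the sign is −
  Longitude: 34° + 10/60 + 23.9/3600 = 34 + 0.166667 + 0.006639 = 34.173306
  E ⇒ keep positive

1. 0.50395, -43.22021
2. -0.96460, 166.13806
3. -75.10905, -161.35762
4. -12.47128, 154.68139
5. 88.50622, -162.86050
6. -40.90311, 34.17331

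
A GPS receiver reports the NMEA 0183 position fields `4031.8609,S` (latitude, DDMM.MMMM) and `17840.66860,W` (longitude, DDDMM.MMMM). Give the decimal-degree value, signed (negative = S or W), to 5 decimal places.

-40.53102, -178.67781

Latitude: split at 2 digits → 40° and 31.8609′; 40 + 31.8609/60 = 40.531015
hemisphere S, so the sign is −
Lon: degrees = first 3 digits = 178, minutes = 40.6686; 178 + 40.6686/60 = 178.677810
W → negative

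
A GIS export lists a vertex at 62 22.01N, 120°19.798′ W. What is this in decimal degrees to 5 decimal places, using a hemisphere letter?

φ: 62 + 22.01/60 = 62.366833
Longitude: 120 + 19.798/60 = 120.329967

62.36683° N, 120.32997° W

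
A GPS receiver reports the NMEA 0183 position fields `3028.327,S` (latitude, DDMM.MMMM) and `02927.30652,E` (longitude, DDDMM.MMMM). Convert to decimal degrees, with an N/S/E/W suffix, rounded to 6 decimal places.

30.472117° S, 29.455109° E

φ: split at 2 digits → 30° and 28.327′; 30 + 28.327/60 = 30.4721167
Lon: split at 3 digits → 029° and 27.30652′; 29 + 27.30652/60 = 29.4551087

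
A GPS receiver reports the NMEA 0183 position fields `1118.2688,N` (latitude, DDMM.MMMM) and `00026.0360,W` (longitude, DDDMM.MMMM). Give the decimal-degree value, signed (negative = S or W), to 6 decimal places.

11.304480, -0.433933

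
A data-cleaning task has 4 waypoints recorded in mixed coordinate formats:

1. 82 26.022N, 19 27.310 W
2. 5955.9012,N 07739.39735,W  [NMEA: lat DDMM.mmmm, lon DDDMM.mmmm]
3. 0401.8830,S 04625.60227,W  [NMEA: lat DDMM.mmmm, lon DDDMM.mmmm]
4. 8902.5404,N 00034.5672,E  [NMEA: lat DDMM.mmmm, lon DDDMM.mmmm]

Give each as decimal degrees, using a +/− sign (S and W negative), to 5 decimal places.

1. 82.43370, -19.45517
2. 59.93169, -77.65662
3. -4.03138, -46.42670
4. 89.04234, 0.57612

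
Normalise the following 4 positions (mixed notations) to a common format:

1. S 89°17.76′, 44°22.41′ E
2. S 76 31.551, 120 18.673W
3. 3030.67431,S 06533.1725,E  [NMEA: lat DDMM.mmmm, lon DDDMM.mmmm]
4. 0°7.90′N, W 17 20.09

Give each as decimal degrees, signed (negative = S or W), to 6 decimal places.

1. -89.296000, 44.373500
2. -76.525850, -120.311217
3. -30.511239, 65.552875
4. 0.131667, -17.334833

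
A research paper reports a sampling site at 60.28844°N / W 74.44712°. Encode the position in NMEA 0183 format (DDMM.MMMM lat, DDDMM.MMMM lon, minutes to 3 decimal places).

6017.306,N / 07426.827,W

Lat: fractional part 0.288440 → 17.30640 minutes
Longitude: fractional part 0.447120 → 26.82720 minutes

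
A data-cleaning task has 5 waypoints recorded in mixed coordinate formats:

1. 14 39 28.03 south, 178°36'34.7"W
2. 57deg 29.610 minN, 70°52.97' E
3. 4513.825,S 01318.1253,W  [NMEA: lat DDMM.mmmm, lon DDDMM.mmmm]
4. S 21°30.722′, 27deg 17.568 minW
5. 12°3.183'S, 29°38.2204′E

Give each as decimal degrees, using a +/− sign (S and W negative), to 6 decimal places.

1. -14.657786, -178.609639
2. 57.493500, 70.882833
3. -45.230417, -13.302088
4. -21.512033, -27.292800
5. -12.053050, 29.637007

Point 1:
  Latitude: 14° + 39/60 + 28.03/3600 = 14 + 0.650000 + 0.007786 = 14.6577861
  hemisphere S, so the sign is −
  Longitude: 178° + 36/60 + 34.7/3600 = 178 + 0.600000 + 0.009639 = 178.6096389
  W ⇒ negate
Point 2:
  φ: 29.61′ = 0.493500°; total 57.4935000
  N → positive
  Longitude: 52.97′ = 0.882833°; total 70.8828333
  E → positive
Point 3:
  Lat: split at 2 digits → 45° and 13.825′; 45 + 13.825/60 = 45.2304167
  S ⇒ negate
  Lon: degrees = first 3 digits = 13, minutes = 18.1253; 13 + 18.1253/60 = 13.3020883
  hemisphere W, so the sign is −
Point 4:
  Latitude: 30.722′ = 0.512033°; total 21.5120333
  hemisphere S, so the sign is −
  Lon: 17.568′ = 0.292800°; total 27.2928000
  hemisphere W, so the sign is −
Point 5:
  Lat: 3.183′ = 0.053050°; total 12.0530500
  hemisphere S, so the sign is −
  λ: 38.2204′ = 0.637007°; total 29.6370067
  E ⇒ keep positive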